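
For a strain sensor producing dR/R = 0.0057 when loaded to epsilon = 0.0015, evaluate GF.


GF = (dR/R) / epsilon
= 0.0057 / 0.0015
= 3.8000

3.8000


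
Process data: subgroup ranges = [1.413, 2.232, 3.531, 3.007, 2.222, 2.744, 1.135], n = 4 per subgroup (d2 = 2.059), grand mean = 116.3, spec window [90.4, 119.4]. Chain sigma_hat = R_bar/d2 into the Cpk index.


R_bar = (1.413 + 2.232 + 3.531 + 3.007 + 2.222 + 2.744 + 1.135) / 7 = 2.3262857
sigma = R_bar / d2 = 2.3262857 / 2.059 = 1.1298134
Cp = (USL - LSL)/(6*sigma) = (119.4 - 90.4)/(6*1.1298134) = 4.2780
Cpu = (119.4 - 116.3)/(3*1.1298134) = 0.9146
Cpl = (116.3 - 90.4)/(3*1.1298134) = 7.6414
Cpk = min(Cpu, Cpl) = 0.9146

0.9146


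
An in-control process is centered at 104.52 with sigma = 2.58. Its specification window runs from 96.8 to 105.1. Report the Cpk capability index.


Cpu = (USL - mean) / (3*sigma) = (105.1 - 104.52) / (3*2.58) = 0.0749
Cpl = (mean - LSL) / (3*sigma) = (104.52 - 96.8) / (3*2.58) = 0.9974
Cpk = min(Cpu, Cpl) = 0.0749

0.0749


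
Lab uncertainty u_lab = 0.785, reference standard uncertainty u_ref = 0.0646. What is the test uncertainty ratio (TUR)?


TUR = u_lab / u_ref
= 0.785 / 0.0646
= 12.1517

12.1517


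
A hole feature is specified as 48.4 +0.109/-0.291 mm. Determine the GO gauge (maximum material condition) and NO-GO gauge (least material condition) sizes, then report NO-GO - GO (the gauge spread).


GO = nominal - lower_tol (smallest hole = maximum material condition)
GO = 48.4 - 0.291 = 48.109
NO-GO = nominal + upper_tol (largest hole = least material condition)
NO-GO = 48.4 + 0.109 = 48.509
spread = NO-GO - GO = 48.509 - 48.109 = 0.4000

0.4000


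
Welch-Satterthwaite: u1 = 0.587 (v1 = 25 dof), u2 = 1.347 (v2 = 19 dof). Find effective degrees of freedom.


uc = sqrt(u1^2 + u2^2) = sqrt(0.587^2 + 1.347^2) = 1.4693461
v_eff = uc^4 / (u1^4/v1 + u2^4/v2)
= 1.4693461^4 / (0.587^4/25 + 1.347^4/19)
= 4.6611858 / 0.17801648
v_eff = 26.1840

26.1840


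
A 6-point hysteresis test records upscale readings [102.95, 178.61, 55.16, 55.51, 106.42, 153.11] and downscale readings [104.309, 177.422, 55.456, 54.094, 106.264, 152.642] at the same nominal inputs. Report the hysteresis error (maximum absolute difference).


|102.95 - 104.309| = 1.3590
|178.61 - 177.422| = 1.1880
|55.16 - 55.456| = 0.2960
|55.51 - 54.094| = 1.4160
|106.42 - 106.264| = 0.1560
|153.11 - 152.642| = 0.4680
hysteresis = max(diffs) = 1.4160

1.4160


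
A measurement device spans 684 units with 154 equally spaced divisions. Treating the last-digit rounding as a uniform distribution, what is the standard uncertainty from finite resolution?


resolution = range / divisions
resolution = 684 / 154 = 4.4415584
u_res = resolution / (2*sqrt(3))
u_res = 4.4415584 / 3.4641016
u_res = 1.2822

1.2822


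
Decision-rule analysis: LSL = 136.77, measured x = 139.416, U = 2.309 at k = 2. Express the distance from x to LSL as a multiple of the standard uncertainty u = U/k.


u = U / k = 2.309 / 2 = 1.1545
margin = |LSL - x| = |136.77 - 139.416| = 2.646
z = margin / u = 2.646 / 1.1545
z = 2.2919

2.2919


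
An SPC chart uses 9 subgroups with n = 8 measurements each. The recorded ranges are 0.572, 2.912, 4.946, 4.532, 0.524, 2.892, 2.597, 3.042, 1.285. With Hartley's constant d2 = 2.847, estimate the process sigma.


R_bar = (0.572 + 2.912 + 4.946 + 4.532 + 0.524 + 2.892 + 2.597 + 3.042 + 1.285) / 9
R_bar = 23.302 / 9 = 2.5891111
sigma_hat = R_bar / d2 = 2.5891111 / 2.847 = 0.9094

0.9094


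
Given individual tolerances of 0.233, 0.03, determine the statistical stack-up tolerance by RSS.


RSS = sqrt(0.233^2 + 0.03^2)
= sqrt(0.055189)
= 0.2349

0.2349


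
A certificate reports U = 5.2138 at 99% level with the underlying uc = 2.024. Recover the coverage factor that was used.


k = U / uc
k = 5.2138 / 2.024
k = 2.576

2.576


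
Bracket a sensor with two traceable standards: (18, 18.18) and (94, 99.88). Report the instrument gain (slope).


slope = (y2 - y1) / (x2 - x1)
= (99.88 - 18.18) / (94 - 18)
= 81.7000 / 76
= 1.0750

1.0750


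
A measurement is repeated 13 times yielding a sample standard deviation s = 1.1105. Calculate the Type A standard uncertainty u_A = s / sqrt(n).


u_A = s / sqrt(n)
u_A = 1.1105 / sqrt(13)
u_A = 1.1105 / 3.6055513
u_A = 0.3080

0.3080


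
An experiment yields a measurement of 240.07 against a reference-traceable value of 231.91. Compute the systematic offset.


Systematic error = measured - true
= 240.07 - 231.91
= 8.1600

8.1600


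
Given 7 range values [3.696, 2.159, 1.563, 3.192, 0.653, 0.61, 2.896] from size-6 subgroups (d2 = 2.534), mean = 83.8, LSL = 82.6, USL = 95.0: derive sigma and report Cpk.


R_bar = (3.696 + 2.159 + 1.563 + 3.192 + 0.653 + 0.61 + 2.896) / 7 = 2.1098571
sigma = R_bar / d2 = 2.1098571 / 2.534 = 0.83261922
Cp = (USL - LSL)/(6*sigma) = (95.0 - 82.6)/(6*0.83261922) = 2.4821
Cpu = (95.0 - 83.8)/(3*0.83261922) = 4.4838
Cpl = (83.8 - 82.6)/(3*0.83261922) = 0.4804
Cpk = min(Cpu, Cpl) = 0.4804

0.4804


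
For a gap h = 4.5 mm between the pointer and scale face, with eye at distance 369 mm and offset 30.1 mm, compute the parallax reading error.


error = h * offset / d
= 4.5 * 30.1 / 369
= 0.3671

0.3671


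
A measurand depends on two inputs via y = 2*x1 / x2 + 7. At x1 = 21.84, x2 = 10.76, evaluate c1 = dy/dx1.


y = 2*x1 / x2 + 7
dy/dx1 = 2/x2
Evaluate at x2 = 10.76: c1 = 2 / 10.76
c1 = 0.1859

0.1859


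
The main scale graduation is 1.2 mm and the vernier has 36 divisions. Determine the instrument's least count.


LC = MSD / n_div
= 1.2 / 36
= 0.0333

0.0333


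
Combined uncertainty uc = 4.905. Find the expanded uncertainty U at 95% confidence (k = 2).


U = k * uc
U = 2 * 4.905
U = 9.8100

9.8100


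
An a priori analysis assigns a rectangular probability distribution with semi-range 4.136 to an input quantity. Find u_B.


u_B = half_width / sqrt(3)
u_B = 4.136 / 1.7320508
u_B = 2.3879

2.3879


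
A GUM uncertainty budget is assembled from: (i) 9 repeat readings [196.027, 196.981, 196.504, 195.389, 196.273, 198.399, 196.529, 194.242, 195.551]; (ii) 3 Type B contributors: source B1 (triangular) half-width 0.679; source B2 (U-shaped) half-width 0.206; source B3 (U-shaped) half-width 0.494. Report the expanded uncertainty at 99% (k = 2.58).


mean = (196.027 + 196.981 + 196.504 + 195.389 + 196.273 + 198.399 + 196.529 + 194.242 + 195.551) / 9 = 196.2105556
s = sqrt(sum((x - mean)^2)/(n-1)) = 1.150715
u_A = s / sqrt(n) = 1.150715 / sqrt(9) = 0.38357167
u_B1 = 0.679 / sqrt(6) = 0.27720059
u_B2 = 0.206 / sqrt(2) = 0.145664
u_B3 = 0.494 / sqrt(2) = 0.34931075
uc = sqrt(0.38357167^2 + 0.27720059^2 + 0.145664^2 + 0.34931075^2) = 0.6059731
U = k * uc = 2.58 * 0.6059731
U = 1.5634

1.5634


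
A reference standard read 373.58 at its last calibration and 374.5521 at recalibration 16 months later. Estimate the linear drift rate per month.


rate = (v2 - v1) / months
= (374.5521 - 373.58) / 16
= 0.9721 / 16
= 0.0608

0.0608


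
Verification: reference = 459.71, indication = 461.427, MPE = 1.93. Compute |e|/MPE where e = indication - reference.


e = indication - reference = 461.427 - 459.71 = 1.7170
|e| = 1.7170
ratio = |e| / MPE = 1.7170 / 1.93
ratio = 0.8896

0.8896


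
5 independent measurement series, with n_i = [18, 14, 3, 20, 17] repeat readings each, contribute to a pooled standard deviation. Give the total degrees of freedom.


nu = sum_i (n_i - 1)
nu = ((18 - 1) + (14 - 1) + (3 - 1) + (20 - 1) + (17 - 1))
nu = 17 + 13 + 2 + 19 + 16
nu = 67

67


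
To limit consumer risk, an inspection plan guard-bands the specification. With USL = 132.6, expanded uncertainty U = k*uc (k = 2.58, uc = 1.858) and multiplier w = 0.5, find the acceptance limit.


U = k * uc = 2.58 * 1.858 = 4.79364
guard band g = w * U = 0.5 * 4.79364 = 2.39682
AL = USL - g = 132.6 - 2.39682
AL = 130.2032

130.2032


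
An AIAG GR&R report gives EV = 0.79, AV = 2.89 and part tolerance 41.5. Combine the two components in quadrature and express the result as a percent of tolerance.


GRR = sqrt(EV^2 + AV^2) = sqrt(0.79^2 + 2.89^2) = 2.9960307
%GRR = GRR / tol * 100 = 2.9960307 / 41.5 * 100
%GRR = 7.2194

7.2194


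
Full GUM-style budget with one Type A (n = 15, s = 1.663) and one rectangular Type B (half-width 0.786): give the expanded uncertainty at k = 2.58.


u_A = s / sqrt(n) = 1.663 / sqrt(15) = 0.42938475
u_B = half_width / sqrt(3) = 0.786 / sqrt(3) = 0.45379731
uc = sqrt(u_A^2 + u_B^2) = sqrt(0.42938475^2 + 0.45379731^2) = 0.62474256
U = k * uc = 2.58 * 0.62474256
U = 1.6118

1.6118


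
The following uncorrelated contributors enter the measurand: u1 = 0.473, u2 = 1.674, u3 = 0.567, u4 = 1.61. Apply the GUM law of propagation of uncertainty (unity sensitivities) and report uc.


uc = sqrt(0.473^2 + 1.674^2 + 0.567^2 + 1.61^2)
uc = sqrt(5.939594)
uc = 2.4371

2.4371


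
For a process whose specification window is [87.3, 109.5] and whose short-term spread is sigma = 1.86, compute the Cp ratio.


Cp = (USL - LSL) / (6 * sigma)
= (109.5 - 87.3) / (6 * 1.86)
= 22.2000 / 11.1600
= 1.9892

1.9892


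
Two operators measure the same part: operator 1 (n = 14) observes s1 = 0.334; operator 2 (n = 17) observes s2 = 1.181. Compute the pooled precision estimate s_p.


s_p = sqrt(((n1-1)*s1^2 + (n2-1)*s2^2) / (n1+n2-2))
numerator = (14-1)*0.334^2 + (17-1)*1.181^2 = 1.450228 + 22.316176 = 23.766404
denominator = 14 + 17 - 2 = 29
s_p^2 = 23.766404 / 29 = 0.81953117
s_p = sqrt(0.81953117) = 0.9053

0.9053


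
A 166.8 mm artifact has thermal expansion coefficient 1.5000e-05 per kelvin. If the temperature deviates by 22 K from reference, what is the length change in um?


dL = L * alpha * dT
= 166.8 * 1.5000e-05 * 22
= 0.0550440 mm
dL_um = 0.0550440 * 1000 = 55.0440 um

55.0440


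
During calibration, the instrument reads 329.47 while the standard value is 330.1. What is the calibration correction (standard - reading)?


Correction = standard - reading
= 330.1 - 329.47
= 0.6300

0.6300


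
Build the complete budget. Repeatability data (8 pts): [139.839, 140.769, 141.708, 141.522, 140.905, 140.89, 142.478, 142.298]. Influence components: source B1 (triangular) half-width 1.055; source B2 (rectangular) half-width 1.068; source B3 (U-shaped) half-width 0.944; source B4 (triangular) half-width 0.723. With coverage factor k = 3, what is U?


mean = (139.839 + 140.769 + 141.708 + 141.522 + 140.905 + 140.89 + 142.478 + 142.298) / 8 = 141.301125
s = sqrt(sum((x - mean)^2)/(n-1)) = 0.87341962
u_A = s / sqrt(n) = 0.87341962 / sqrt(8) = 0.30880047
u_B1 = 1.055 / sqrt(6) = 0.43070195
u_B2 = 1.068 / sqrt(3) = 0.61661009
u_B3 = 0.944 / sqrt(2) = 0.6675088
u_B4 = 0.723 / sqrt(6) = 0.29516351
uc = sqrt(0.30880047^2 + 0.43070195^2 + 0.61661009^2 + 0.6675088^2 + 0.29516351^2) = 1.092593
U = k * uc = 3 * 1.092593
U = 3.2778

3.2778


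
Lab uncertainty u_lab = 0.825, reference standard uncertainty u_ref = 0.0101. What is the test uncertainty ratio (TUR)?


TUR = u_lab / u_ref
= 0.825 / 0.0101
= 81.6832

81.6832


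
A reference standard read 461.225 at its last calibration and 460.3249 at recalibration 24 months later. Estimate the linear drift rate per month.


rate = (v2 - v1) / months
= (460.3249 - 461.225) / 24
= -0.9001 / 24
= -0.0375

-0.0375


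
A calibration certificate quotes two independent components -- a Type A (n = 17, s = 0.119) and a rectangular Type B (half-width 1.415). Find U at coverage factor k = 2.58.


u_A = s / sqrt(n) = 0.119 / sqrt(17) = 0.028861739
u_B = half_width / sqrt(3) = 1.415 / sqrt(3) = 0.81695063
uc = sqrt(u_A^2 + u_B^2) = sqrt(0.028861739^2 + 0.81695063^2) = 0.81746029
U = k * uc = 2.58 * 0.81746029
U = 2.1090

2.1090


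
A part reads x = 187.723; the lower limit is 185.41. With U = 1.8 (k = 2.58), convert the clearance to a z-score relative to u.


u = U / k = 1.8 / 2.58 = 0.69767442
margin = |LSL - x| = |185.41 - 187.723| = 2.313
z = margin / u = 2.313 / 0.69767442
z = 3.3153

3.3153


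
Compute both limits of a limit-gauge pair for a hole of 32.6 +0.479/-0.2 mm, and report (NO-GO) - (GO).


GO = nominal - lower_tol (smallest hole = maximum material condition)
GO = 32.6 - 0.2 = 32.4
NO-GO = nominal + upper_tol (largest hole = least material condition)
NO-GO = 32.6 + 0.479 = 33.079
spread = NO-GO - GO = 33.079 - 32.4 = 0.6790

0.6790


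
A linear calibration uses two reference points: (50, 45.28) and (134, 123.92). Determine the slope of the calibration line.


slope = (y2 - y1) / (x2 - x1)
= (123.92 - 45.28) / (134 - 50)
= 78.6400 / 84
= 0.9362

0.9362


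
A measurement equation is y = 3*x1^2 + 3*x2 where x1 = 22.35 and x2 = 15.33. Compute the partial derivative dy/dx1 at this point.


y = 3*x1^2 + 3*x2
dy/dx1 = 2*3*x1
Evaluate at x1 = 22.35: c1 = 6 * 22.35
c1 = 134.1000

134.1000


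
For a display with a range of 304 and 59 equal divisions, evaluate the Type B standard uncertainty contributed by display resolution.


resolution = range / divisions
resolution = 304 / 59 = 5.1525424
u_res = resolution / (2*sqrt(3))
u_res = 5.1525424 / 3.4641016
u_res = 1.4874

1.4874


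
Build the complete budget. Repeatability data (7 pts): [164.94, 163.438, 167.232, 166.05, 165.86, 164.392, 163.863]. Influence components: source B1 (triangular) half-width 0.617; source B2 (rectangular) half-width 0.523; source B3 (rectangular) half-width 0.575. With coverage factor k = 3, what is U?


mean = (164.94 + 163.438 + 167.232 + 166.05 + 165.86 + 164.392 + 163.863) / 7 = 165.1107143
s = sqrt(sum((x - mean)^2)/(n-1)) = 1.3443708
u_A = s / sqrt(n) = 1.3443708 / sqrt(7) = 0.5081244
u_B1 = 0.617 / sqrt(6) = 0.2518892
u_B2 = 0.523 / sqrt(3) = 0.30195419
u_B3 = 0.575 / sqrt(3) = 0.3319764
uc = sqrt(0.5081244^2 + 0.2518892^2 + 0.30195419^2 + 0.3319764^2) = 0.72320346
U = k * uc = 3 * 0.72320346
U = 2.1696

2.1696


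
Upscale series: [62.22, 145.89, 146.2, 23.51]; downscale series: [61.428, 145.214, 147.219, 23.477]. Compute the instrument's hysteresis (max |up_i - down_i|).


|62.22 - 61.428| = 0.7920
|145.89 - 145.214| = 0.6760
|146.2 - 147.219| = 1.0190
|23.51 - 23.477| = 0.0330
hysteresis = max(diffs) = 1.0190

1.0190


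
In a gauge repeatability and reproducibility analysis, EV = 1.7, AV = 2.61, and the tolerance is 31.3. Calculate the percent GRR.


GRR = sqrt(EV^2 + AV^2) = sqrt(1.7^2 + 2.61^2) = 3.1148194
%GRR = GRR / tol * 100 = 3.1148194 / 31.3 * 100
%GRR = 9.9515

9.9515


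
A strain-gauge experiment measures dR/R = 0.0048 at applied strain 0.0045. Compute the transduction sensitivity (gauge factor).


GF = (dR/R) / epsilon
= 0.0048 / 0.0045
= 1.0667

1.0667


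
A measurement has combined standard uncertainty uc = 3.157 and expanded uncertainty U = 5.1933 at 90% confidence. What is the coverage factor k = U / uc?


k = U / uc
k = 5.1933 / 3.157
k = 1.645

1.645


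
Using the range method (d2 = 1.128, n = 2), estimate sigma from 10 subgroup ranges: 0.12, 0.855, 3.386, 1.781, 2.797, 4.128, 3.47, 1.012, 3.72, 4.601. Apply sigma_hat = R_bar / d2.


R_bar = (0.12 + 0.855 + 3.386 + 1.781 + 2.797 + 4.128 + 3.47 + 1.012 + 3.72 + 4.601) / 10
R_bar = 25.87 / 10 = 2.587
sigma_hat = R_bar / d2 = 2.587 / 1.128 = 2.2934

2.2934


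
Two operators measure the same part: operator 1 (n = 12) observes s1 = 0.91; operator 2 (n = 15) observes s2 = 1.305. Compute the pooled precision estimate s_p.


s_p = sqrt(((n1-1)*s1^2 + (n2-1)*s2^2) / (n1+n2-2))
numerator = (12-1)*0.91^2 + (15-1)*1.305^2 = 9.1091 + 23.84235 = 32.95145
denominator = 12 + 15 - 2 = 25
s_p^2 = 32.95145 / 25 = 1.318058
s_p = sqrt(1.318058) = 1.1481

1.1481


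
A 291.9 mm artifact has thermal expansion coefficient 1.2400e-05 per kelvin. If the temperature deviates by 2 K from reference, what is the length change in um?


dL = L * alpha * dT
= 291.9 * 1.2400e-05 * 2
= 0.0072391 mm
dL_um = 0.0072391 * 1000 = 7.2391 um

7.2391


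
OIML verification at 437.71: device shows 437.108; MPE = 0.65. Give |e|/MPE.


e = indication - reference = 437.108 - 437.71 = -0.6020
|e| = 0.6020
ratio = |e| / MPE = 0.6020 / 0.65
ratio = 0.9262

0.9262


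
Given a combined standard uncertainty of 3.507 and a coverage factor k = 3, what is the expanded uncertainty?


U = k * uc
U = 3 * 3.507
U = 10.5210

10.5210


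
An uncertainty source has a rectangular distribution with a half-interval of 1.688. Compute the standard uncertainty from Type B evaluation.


u_B = half_width / sqrt(3)
u_B = 1.688 / 1.7320508
u_B = 0.9746

0.9746


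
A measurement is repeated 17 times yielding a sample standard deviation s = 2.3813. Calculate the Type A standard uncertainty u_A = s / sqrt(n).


u_A = s / sqrt(n)
u_A = 2.3813 / sqrt(17)
u_A = 2.3813 / 4.1231056
u_A = 0.5776

0.5776


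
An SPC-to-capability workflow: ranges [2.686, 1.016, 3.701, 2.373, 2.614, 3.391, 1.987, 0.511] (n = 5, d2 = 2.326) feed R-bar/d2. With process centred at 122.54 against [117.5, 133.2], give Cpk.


R_bar = (2.686 + 1.016 + 3.701 + 2.373 + 2.614 + 3.391 + 1.987 + 0.511) / 8 = 2.284875
sigma = R_bar / d2 = 2.284875 / 2.326 = 0.98231943
Cp = (USL - LSL)/(6*sigma) = (133.2 - 117.5)/(6*0.98231943) = 2.6638
Cpu = (133.2 - 122.54)/(3*0.98231943) = 3.6173
Cpl = (122.54 - 117.5)/(3*0.98231943) = 1.7102
Cpk = min(Cpu, Cpl) = 1.7102

1.7102


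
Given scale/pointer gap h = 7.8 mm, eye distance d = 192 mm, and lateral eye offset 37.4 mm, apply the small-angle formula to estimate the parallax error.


error = h * offset / d
= 7.8 * 37.4 / 192
= 1.5194

1.5194


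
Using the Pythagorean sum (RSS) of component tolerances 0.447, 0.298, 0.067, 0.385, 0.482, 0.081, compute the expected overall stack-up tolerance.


RSS = sqrt(0.447^2 + 0.298^2 + 0.067^2 + 0.385^2 + 0.482^2 + 0.081^2)
= sqrt(0.680212)
= 0.8247

0.8247


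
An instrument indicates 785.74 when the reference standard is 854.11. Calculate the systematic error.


Systematic error = measured - true
= 785.74 - 854.11
= -68.3700

-68.3700


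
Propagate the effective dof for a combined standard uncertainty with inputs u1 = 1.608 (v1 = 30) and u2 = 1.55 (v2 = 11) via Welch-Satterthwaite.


uc = sqrt(u1^2 + u2^2) = sqrt(1.608^2 + 1.55^2) = 2.2334198
v_eff = uc^4 / (u1^4/v1 + u2^4/v2)
= 2.2334198^4 / (1.608^4/30 + 1.55^4/11)
= 24.88178 / 0.74758312
v_eff = 33.2830

33.2830


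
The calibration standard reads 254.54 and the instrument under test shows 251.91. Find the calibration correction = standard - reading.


Correction = standard - reading
= 254.54 - 251.91
= 2.6300

2.6300


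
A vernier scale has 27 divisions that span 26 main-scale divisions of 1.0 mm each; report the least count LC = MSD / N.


LC = MSD / n_div
= 1.0 / 27
= 0.0370

0.0370


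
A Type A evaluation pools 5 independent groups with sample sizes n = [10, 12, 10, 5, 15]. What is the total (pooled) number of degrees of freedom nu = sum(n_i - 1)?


nu = sum_i (n_i - 1)
nu = ((10 - 1) + (12 - 1) + (10 - 1) + (5 - 1) + (15 - 1))
nu = 9 + 11 + 9 + 4 + 14
nu = 47

47


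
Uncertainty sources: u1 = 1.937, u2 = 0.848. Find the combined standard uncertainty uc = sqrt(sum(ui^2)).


uc = sqrt(1.937^2 + 0.848^2)
uc = sqrt(4.471073)
uc = 2.1145

2.1145


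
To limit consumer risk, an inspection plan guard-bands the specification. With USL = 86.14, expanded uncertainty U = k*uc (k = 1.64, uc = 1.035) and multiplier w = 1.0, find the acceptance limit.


U = k * uc = 1.64 * 1.035 = 1.6974
guard band g = w * U = 1.0 * 1.6974 = 1.6974
AL = USL - g = 86.14 - 1.6974
AL = 84.4426

84.4426


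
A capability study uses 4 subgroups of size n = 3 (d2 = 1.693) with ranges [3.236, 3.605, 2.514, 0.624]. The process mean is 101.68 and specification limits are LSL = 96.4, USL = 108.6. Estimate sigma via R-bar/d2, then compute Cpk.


R_bar = (3.236 + 3.605 + 2.514 + 0.624) / 4 = 2.49475
sigma = R_bar / d2 = 2.49475 / 1.693 = 1.4735676
Cp = (USL - LSL)/(6*sigma) = (108.6 - 96.4)/(6*1.4735676) = 1.3799
Cpu = (108.6 - 101.68)/(3*1.4735676) = 1.5654
Cpl = (101.68 - 96.4)/(3*1.4735676) = 1.1944
Cpk = min(Cpu, Cpl) = 1.1944

1.1944


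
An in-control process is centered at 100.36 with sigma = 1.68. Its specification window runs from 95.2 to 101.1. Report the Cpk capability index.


Cpu = (USL - mean) / (3*sigma) = (101.1 - 100.36) / (3*1.68) = 0.1468
Cpl = (mean - LSL) / (3*sigma) = (100.36 - 95.2) / (3*1.68) = 1.0238
Cpk = min(Cpu, Cpl) = 0.1468

0.1468


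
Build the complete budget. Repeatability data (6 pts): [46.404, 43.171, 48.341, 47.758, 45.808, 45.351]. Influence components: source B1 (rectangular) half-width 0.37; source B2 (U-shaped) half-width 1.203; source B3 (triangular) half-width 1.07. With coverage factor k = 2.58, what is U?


mean = (46.404 + 43.171 + 48.341 + 47.758 + 45.808 + 45.351) / 6 = 46.13883333
s = sqrt(sum((x - mean)^2)/(n-1)) = 1.8482272
u_A = s / sqrt(n) = 1.8482272 / sqrt(6) = 0.75453559
u_B1 = 0.37 / sqrt(3) = 0.2136196
u_B2 = 1.203 / sqrt(2) = 0.85064946
u_B3 = 1.07 / sqrt(6) = 0.43682567
uc = sqrt(0.75453559^2 + 0.2136196^2 + 0.85064946^2 + 0.43682567^2) = 1.2366804
U = k * uc = 2.58 * 1.2366804
U = 3.1906

3.1906


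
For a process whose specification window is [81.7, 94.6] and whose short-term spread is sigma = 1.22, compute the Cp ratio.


Cp = (USL - LSL) / (6 * sigma)
= (94.6 - 81.7) / (6 * 1.22)
= 12.9000 / 7.3200
= 1.7623

1.7623


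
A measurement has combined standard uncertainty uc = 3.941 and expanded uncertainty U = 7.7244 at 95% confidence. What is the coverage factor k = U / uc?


k = U / uc
k = 7.7244 / 3.941
k = 1.96

1.96


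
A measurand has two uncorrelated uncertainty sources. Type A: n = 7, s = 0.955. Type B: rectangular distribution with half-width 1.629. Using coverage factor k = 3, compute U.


u_A = s / sqrt(n) = 0.955 / sqrt(7) = 0.36095607
u_B = half_width / sqrt(3) = 1.629 / sqrt(3) = 0.94050359
uc = sqrt(u_A^2 + u_B^2) = sqrt(0.36095607^2 + 0.94050359^2) = 1.0073908
U = k * uc = 3 * 1.0073908
U = 3.0222

3.0222


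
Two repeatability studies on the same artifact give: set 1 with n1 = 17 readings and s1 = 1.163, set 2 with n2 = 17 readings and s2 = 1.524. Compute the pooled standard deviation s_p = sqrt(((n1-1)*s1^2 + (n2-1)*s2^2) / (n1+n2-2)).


s_p = sqrt(((n1-1)*s1^2 + (n2-1)*s2^2) / (n1+n2-2))
numerator = (17-1)*1.163^2 + (17-1)*1.524^2 = 21.641104 + 37.161216 = 58.80232
denominator = 17 + 17 - 2 = 32
s_p^2 = 58.80232 / 32 = 1.8375725
s_p = sqrt(1.8375725) = 1.3556

1.3556


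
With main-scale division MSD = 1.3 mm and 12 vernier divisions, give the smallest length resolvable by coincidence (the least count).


LC = MSD / n_div
= 1.3 / 12
= 0.1083

0.1083


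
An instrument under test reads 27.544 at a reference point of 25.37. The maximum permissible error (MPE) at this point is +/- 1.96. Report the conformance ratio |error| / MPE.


e = indication - reference = 27.544 - 25.37 = 2.1740
|e| = 2.1740
ratio = |e| / MPE = 2.1740 / 1.96
ratio = 1.1092

1.1092


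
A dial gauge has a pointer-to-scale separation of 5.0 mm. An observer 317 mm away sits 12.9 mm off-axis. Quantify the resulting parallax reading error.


error = h * offset / d
= 5.0 * 12.9 / 317
= 0.2035

0.2035


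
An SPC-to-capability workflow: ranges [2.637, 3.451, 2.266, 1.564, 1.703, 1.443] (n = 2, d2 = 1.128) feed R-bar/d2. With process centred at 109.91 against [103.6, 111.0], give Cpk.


R_bar = (2.637 + 3.451 + 2.266 + 1.564 + 1.703 + 1.443) / 6 = 2.1773333
sigma = R_bar / d2 = 2.1773333 / 1.128 = 1.93026
Cp = (USL - LSL)/(6*sigma) = (111.0 - 103.6)/(6*1.93026) = 0.6389
Cpu = (111.0 - 109.91)/(3*1.93026) = 0.1882
Cpl = (109.91 - 103.6)/(3*1.93026) = 1.0897
Cpk = min(Cpu, Cpl) = 0.1882

0.1882


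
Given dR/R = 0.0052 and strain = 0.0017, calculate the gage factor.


GF = (dR/R) / epsilon
= 0.0052 / 0.0017
= 3.0588

3.0588


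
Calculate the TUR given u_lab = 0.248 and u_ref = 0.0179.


TUR = u_lab / u_ref
= 0.248 / 0.0179
= 13.8547

13.8547


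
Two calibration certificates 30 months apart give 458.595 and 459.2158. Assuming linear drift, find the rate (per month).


rate = (v2 - v1) / months
= (459.2158 - 458.595) / 30
= 0.6208 / 30
= 0.0207

0.0207


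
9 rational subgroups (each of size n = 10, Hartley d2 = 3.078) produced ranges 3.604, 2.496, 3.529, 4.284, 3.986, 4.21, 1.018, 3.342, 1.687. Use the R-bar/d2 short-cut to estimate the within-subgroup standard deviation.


R_bar = (3.604 + 2.496 + 3.529 + 4.284 + 3.986 + 4.21 + 1.018 + 3.342 + 1.687) / 9
R_bar = 28.156 / 9 = 3.1284444
sigma_hat = R_bar / d2 = 3.1284444 / 3.078 = 1.0164

1.0164


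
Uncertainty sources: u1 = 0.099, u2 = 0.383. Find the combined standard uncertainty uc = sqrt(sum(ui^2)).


uc = sqrt(0.099^2 + 0.383^2)
uc = sqrt(0.15649)
uc = 0.3956

0.3956


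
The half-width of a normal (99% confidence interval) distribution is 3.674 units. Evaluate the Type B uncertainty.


u_B = half_width / 2.576
u_B = 3.674 / 2.576
u_B = 1.4262

1.4262


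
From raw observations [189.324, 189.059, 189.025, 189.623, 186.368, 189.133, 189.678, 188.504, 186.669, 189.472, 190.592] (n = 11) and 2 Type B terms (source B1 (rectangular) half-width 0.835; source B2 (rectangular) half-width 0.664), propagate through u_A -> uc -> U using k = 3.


mean = (189.324 + 189.059 + 189.025 + 189.623 + 186.368 + 189.133 + 189.678 + 188.504 + 186.669 + 189.472 + 190.592) / 11 = 188.8588182
s = sqrt(sum((x - mean)^2)/(n-1)) = 1.269629
u_A = s / sqrt(n) = 1.269629 / sqrt(11) = 0.38280755
u_B1 = 0.835 / sqrt(3) = 0.48208747
u_B2 = 0.664 / sqrt(3) = 0.38336058
uc = sqrt(0.38280755^2 + 0.48208747^2 + 0.38336058^2) = 0.72520017
U = k * uc = 3 * 0.72520017
U = 2.1756

2.1756


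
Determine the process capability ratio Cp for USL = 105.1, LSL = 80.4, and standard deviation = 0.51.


Cp = (USL - LSL) / (6 * sigma)
= (105.1 - 80.4) / (6 * 0.51)
= 24.7000 / 3.0600
= 8.0719

8.0719


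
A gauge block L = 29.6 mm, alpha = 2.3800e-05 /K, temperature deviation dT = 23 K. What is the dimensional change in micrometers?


dL = L * alpha * dT
= 29.6 * 2.3800e-05 * 23
= 0.0162030 mm
dL_um = 0.0162030 * 1000 = 16.2030 um

16.2030


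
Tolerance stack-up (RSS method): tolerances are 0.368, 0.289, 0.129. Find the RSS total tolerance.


RSS = sqrt(0.368^2 + 0.289^2 + 0.129^2)
= sqrt(0.235586)
= 0.4854

0.4854


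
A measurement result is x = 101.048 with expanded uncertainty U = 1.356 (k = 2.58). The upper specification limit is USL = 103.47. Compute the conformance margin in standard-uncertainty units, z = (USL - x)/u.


u = U / k = 1.356 / 2.58 = 0.5255814
margin = |USL - x| = |103.47 - 101.048| = 2.422
z = margin / u = 2.422 / 0.5255814
z = 4.6082

4.6082


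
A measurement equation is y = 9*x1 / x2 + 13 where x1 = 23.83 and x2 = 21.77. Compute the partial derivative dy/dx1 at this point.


y = 9*x1 / x2 + 13
dy/dx1 = 9/x2
Evaluate at x2 = 21.77: c1 = 9 / 21.77
c1 = 0.4134

0.4134


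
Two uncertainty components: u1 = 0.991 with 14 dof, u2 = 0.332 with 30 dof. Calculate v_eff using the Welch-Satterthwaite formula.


uc = sqrt(u1^2 + u2^2) = sqrt(0.991^2 + 0.332^2) = 1.045134
v_eff = uc^4 / (u1^4/v1 + u2^4/v2)
= 1.045134^4 / (0.991^4/14 + 0.332^4/30)
= 1.1931304 / 0.069296627
v_eff = 17.2177

17.2177


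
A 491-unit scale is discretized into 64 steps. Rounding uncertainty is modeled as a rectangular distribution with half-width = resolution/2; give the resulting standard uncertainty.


resolution = range / divisions
resolution = 491 / 64 = 7.671875
u_res = resolution / (2*sqrt(3))
u_res = 7.671875 / 3.4641016
u_res = 2.2147

2.2147


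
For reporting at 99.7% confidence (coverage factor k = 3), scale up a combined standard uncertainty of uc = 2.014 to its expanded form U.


U = k * uc
U = 3 * 2.014
U = 6.0420

6.0420


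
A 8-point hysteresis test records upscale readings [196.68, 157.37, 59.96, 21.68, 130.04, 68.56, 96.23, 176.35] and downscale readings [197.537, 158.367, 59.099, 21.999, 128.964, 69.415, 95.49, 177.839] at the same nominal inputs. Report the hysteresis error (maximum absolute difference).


|196.68 - 197.537| = 0.8570
|157.37 - 158.367| = 0.9970
|59.96 - 59.099| = 0.8610
|21.68 - 21.999| = 0.3190
|130.04 - 128.964| = 1.0760
|68.56 - 69.415| = 0.8550
|96.23 - 95.49| = 0.7400
|176.35 - 177.839| = 1.4890
hysteresis = max(diffs) = 1.4890

1.4890


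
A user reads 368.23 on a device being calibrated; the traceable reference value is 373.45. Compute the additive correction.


Correction = standard - reading
= 373.45 - 368.23
= 5.2200

5.2200


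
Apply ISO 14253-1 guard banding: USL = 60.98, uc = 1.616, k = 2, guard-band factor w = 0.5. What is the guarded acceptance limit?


U = k * uc = 2 * 1.616 = 3.232
guard band g = w * U = 0.5 * 3.232 = 1.616
AL = USL - g = 60.98 - 1.616
AL = 59.3640

59.3640


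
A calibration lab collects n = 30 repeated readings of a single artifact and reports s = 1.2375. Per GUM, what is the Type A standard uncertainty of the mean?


u_A = s / sqrt(n)
u_A = 1.2375 / sqrt(30)
u_A = 1.2375 / 5.4772256
u_A = 0.2259

0.2259


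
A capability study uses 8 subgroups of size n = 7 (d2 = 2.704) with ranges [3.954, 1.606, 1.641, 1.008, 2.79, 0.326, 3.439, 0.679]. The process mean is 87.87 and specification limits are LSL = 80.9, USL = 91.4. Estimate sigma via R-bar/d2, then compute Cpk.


R_bar = (3.954 + 1.606 + 1.641 + 1.008 + 2.79 + 0.326 + 3.439 + 0.679) / 8 = 1.930375
sigma = R_bar / d2 = 1.930375 / 2.704 = 0.71389608
Cp = (USL - LSL)/(6*sigma) = (91.4 - 80.9)/(6*0.71389608) = 2.4513
Cpu = (91.4 - 87.87)/(3*0.71389608) = 1.6482
Cpl = (87.87 - 80.9)/(3*0.71389608) = 3.2544
Cpk = min(Cpu, Cpl) = 1.6482

1.6482


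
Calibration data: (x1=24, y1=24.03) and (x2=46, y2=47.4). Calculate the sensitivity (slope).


slope = (y2 - y1) / (x2 - x1)
= (47.4 - 24.03) / (46 - 24)
= 23.3700 / 22
= 1.0623

1.0623


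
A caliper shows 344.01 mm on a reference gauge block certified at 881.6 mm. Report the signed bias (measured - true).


Systematic error = measured - true
= 344.01 - 881.6
= -537.5900

-537.5900


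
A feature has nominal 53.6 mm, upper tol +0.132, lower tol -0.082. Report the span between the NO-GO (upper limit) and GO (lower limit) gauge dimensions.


GO = nominal - lower_tol (smallest hole = maximum material condition)
GO = 53.6 - 0.082 = 53.518
NO-GO = nominal + upper_tol (largest hole = least material condition)
NO-GO = 53.6 + 0.132 = 53.732
spread = NO-GO - GO = 53.732 - 53.518 = 0.2140

0.2140


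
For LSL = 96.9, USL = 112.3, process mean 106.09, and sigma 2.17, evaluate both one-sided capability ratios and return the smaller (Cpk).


Cpu = (USL - mean) / (3*sigma) = (112.3 - 106.09) / (3*2.17) = 0.9539
Cpl = (mean - LSL) / (3*sigma) = (106.09 - 96.9) / (3*2.17) = 1.4117
Cpk = min(Cpu, Cpl) = 0.9539

0.9539


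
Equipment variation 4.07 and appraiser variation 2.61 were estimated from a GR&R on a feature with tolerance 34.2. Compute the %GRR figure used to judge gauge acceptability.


GRR = sqrt(EV^2 + AV^2) = sqrt(4.07^2 + 2.61^2) = 4.8349767
%GRR = GRR / tol * 100 = 4.8349767 / 34.2 * 100
%GRR = 14.1374

14.1374


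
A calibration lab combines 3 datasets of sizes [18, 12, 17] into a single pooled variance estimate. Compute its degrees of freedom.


nu = sum_i (n_i - 1)
nu = ((18 - 1) + (12 - 1) + (17 - 1))
nu = 17 + 11 + 16
nu = 44

44


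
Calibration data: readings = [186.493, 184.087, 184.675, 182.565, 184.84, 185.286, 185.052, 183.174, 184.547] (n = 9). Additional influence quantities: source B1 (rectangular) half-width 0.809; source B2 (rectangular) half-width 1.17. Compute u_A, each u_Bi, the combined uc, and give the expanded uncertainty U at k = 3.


mean = (186.493 + 184.087 + 184.675 + 182.565 + 184.84 + 185.286 + 185.052 + 183.174 + 184.547) / 9 = 184.5243333
s = sqrt(sum((x - mean)^2)/(n-1)) = 1.1570828
u_A = s / sqrt(n) = 1.1570828 / sqrt(9) = 0.38569427
u_B1 = 0.809 / sqrt(3) = 0.46707637
u_B2 = 1.17 / sqrt(3) = 0.67549981
uc = sqrt(0.38569427^2 + 0.46707637^2 + 0.67549981^2) = 0.90731494
U = k * uc = 3 * 0.90731494
U = 2.7219

2.7219


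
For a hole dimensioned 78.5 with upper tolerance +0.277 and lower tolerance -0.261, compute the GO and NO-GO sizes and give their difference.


GO = nominal - lower_tol (smallest hole = maximum material condition)
GO = 78.5 - 0.261 = 78.239
NO-GO = nominal + upper_tol (largest hole = least material condition)
NO-GO = 78.5 + 0.277 = 78.777
spread = NO-GO - GO = 78.777 - 78.239 = 0.5380

0.5380


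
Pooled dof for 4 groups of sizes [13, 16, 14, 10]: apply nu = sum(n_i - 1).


nu = sum_i (n_i - 1)
nu = ((13 - 1) + (16 - 1) + (14 - 1) + (10 - 1))
nu = 12 + 15 + 13 + 9
nu = 49

49


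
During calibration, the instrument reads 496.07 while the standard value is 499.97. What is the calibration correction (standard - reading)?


Correction = standard - reading
= 499.97 - 496.07
= 3.9000

3.9000


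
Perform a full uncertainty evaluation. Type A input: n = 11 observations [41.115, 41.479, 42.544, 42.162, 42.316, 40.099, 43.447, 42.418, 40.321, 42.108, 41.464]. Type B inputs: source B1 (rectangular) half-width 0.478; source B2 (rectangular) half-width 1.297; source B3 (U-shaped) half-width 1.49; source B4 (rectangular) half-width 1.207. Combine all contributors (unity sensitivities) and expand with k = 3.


mean = (41.115 + 41.479 + 42.544 + 42.162 + 42.316 + 40.099 + 43.447 + 42.418 + 40.321 + 42.108 + 41.464) / 11 = 41.77027273
s = sqrt(sum((x - mean)^2)/(n-1)) = 0.99481235
u_A = s / sqrt(n) = 0.99481235 / sqrt(11) = 0.29994721
u_B1 = 0.478 / sqrt(3) = 0.27597343
u_B2 = 1.297 / sqrt(3) = 0.7488233
u_B3 = 1.49 / sqrt(2) = 1.0535891
u_B4 = 1.207 / sqrt(3) = 0.69686177
uc = sqrt(0.29994721^2 + 0.27597343^2 + 0.7488233^2 + 1.0535891^2 + 0.69686177^2) = 1.5239857
U = k * uc = 3 * 1.5239857
U = 4.5720

4.5720


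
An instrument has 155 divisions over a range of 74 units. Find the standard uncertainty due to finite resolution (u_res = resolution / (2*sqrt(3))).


resolution = range / divisions
resolution = 74 / 155 = 0.47741935
u_res = resolution / (2*sqrt(3))
u_res = 0.47741935 / 3.4641016
u_res = 0.1378

0.1378


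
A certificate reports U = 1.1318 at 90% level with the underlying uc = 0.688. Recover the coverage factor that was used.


k = U / uc
k = 1.1318 / 0.688
k = 1.645

1.645


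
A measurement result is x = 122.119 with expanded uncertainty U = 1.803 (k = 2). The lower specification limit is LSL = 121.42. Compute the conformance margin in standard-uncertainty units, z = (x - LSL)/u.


u = U / k = 1.803 / 2 = 0.9015
margin = |LSL - x| = |121.42 - 122.119| = 0.699
z = margin / u = 0.699 / 0.9015
z = 0.7754

0.7754


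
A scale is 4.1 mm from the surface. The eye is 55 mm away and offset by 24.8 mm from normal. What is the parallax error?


error = h * offset / d
= 4.1 * 24.8 / 55
= 1.8487

1.8487


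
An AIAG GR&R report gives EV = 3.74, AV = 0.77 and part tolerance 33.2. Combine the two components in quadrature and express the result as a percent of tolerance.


GRR = sqrt(EV^2 + AV^2) = sqrt(3.74^2 + 0.77^2) = 3.8184421
%GRR = GRR / tol * 100 = 3.8184421 / 33.2 * 100
%GRR = 11.5013

11.5013


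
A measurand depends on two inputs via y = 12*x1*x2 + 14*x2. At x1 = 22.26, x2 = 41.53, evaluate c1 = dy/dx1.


y = 12*x1*x2 + 14*x2
dy/dx1 = 12*x2
Evaluate at x2 = 41.53: c1 = 12 * 41.53
c1 = 498.3600

498.3600


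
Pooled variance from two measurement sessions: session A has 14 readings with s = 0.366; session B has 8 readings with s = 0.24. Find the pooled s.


s_p = sqrt(((n1-1)*s1^2 + (n2-1)*s2^2) / (n1+n2-2))
numerator = (14-1)*0.366^2 + (8-1)*0.24^2 = 1.741428 + 0.4032 = 2.144628
denominator = 14 + 8 - 2 = 20
s_p^2 = 2.144628 / 20 = 0.1072314
s_p = sqrt(0.1072314) = 0.3275

0.3275


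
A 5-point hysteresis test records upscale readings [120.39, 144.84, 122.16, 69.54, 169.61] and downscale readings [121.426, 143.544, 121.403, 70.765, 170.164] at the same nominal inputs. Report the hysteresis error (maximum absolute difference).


|120.39 - 121.426| = 1.0360
|144.84 - 143.544| = 1.2960
|122.16 - 121.403| = 0.7570
|69.54 - 70.765| = 1.2250
|169.61 - 170.164| = 0.5540
hysteresis = max(diffs) = 1.2960

1.2960


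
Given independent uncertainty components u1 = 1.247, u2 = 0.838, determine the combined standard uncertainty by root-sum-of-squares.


uc = sqrt(1.247^2 + 0.838^2)
uc = sqrt(2.257253)
uc = 1.5024

1.5024


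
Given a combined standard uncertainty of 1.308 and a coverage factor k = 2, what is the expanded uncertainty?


U = k * uc
U = 2 * 1.308
U = 2.6160

2.6160


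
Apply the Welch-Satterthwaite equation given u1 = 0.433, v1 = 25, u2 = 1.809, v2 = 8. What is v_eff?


uc = sqrt(u1^2 + u2^2) = sqrt(0.433^2 + 1.809^2) = 1.8600995
v_eff = uc^4 / (u1^4/v1 + u2^4/v2)
= 1.8600995^4 / (0.433^4/25 + 1.809^4/8)
= 11.971393 / 1.3400476
v_eff = 8.9336

8.9336


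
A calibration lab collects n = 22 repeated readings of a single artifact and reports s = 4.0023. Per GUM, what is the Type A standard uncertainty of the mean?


u_A = s / sqrt(n)
u_A = 4.0023 / sqrt(22)
u_A = 4.0023 / 4.6904158
u_A = 0.8533

0.8533


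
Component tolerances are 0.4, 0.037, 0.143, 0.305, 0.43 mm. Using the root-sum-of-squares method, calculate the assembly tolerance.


RSS = sqrt(0.4^2 + 0.037^2 + 0.143^2 + 0.305^2 + 0.43^2)
= sqrt(0.459743)
= 0.6780

0.6780


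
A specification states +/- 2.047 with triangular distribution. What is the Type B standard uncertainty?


u_B = half_width / sqrt(6)
u_B = 2.047 / 2.4494897
u_B = 0.8357

0.8357


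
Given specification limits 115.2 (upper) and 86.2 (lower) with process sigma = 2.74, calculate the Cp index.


Cp = (USL - LSL) / (6 * sigma)
= (115.2 - 86.2) / (6 * 2.74)
= 29.0000 / 16.4400
= 1.7640

1.7640


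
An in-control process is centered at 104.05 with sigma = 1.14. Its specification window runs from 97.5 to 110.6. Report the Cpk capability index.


Cpu = (USL - mean) / (3*sigma) = (110.6 - 104.05) / (3*1.14) = 1.9152
Cpl = (mean - LSL) / (3*sigma) = (104.05 - 97.5) / (3*1.14) = 1.9152
Cpk = min(Cpu, Cpl) = 1.9152

1.9152


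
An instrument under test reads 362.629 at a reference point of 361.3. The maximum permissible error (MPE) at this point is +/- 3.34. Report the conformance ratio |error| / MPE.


e = indication - reference = 362.629 - 361.3 = 1.3290
|e| = 1.3290
ratio = |e| / MPE = 1.3290 / 3.34
ratio = 0.3979

0.3979


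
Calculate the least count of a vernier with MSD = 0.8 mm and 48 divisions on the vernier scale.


LC = MSD / n_div
= 0.8 / 48
= 0.0167

0.0167


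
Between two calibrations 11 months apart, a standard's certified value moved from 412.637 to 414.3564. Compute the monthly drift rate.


rate = (v2 - v1) / months
= (414.3564 - 412.637) / 11
= 1.7194 / 11
= 0.1563

0.1563


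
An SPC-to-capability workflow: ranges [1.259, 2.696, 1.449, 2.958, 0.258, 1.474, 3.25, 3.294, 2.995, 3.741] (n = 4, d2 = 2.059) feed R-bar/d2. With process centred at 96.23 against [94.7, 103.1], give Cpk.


R_bar = (1.259 + 2.696 + 1.449 + 2.958 + 0.258 + 1.474 + 3.25 + 3.294 + 2.995 + 3.741) / 10 = 2.3374
sigma = R_bar / d2 = 2.3374 / 2.059 = 1.1352113
Cp = (USL - LSL)/(6*sigma) = (103.1 - 94.7)/(6*1.1352113) = 1.2333
Cpu = (103.1 - 96.23)/(3*1.1352113) = 2.0172
Cpl = (96.23 - 94.7)/(3*1.1352113) = 0.4493
Cpk = min(Cpu, Cpl) = 0.4493

0.4493


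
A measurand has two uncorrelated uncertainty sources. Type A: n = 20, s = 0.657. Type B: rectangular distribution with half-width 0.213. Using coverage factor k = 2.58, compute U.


u_A = s / sqrt(n) = 0.657 / sqrt(20) = 0.14690967
u_B = half_width / sqrt(3) = 0.213 / sqrt(3) = 0.12297561
uc = sqrt(u_A^2 + u_B^2) = sqrt(0.14690967^2 + 0.12297561^2) = 0.19158667
U = k * uc = 2.58 * 0.19158667
U = 0.4943

0.4943


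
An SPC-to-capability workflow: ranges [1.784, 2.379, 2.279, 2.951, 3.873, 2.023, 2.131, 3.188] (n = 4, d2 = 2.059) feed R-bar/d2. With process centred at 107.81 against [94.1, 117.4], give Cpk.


R_bar = (1.784 + 2.379 + 2.279 + 2.951 + 3.873 + 2.023 + 2.131 + 3.188) / 8 = 2.576
sigma = R_bar / d2 = 2.576 / 2.059 = 1.2510928
Cp = (USL - LSL)/(6*sigma) = (117.4 - 94.1)/(6*1.2510928) = 3.1040
Cpu = (117.4 - 107.81)/(3*1.2510928) = 2.5551
Cpl = (107.81 - 94.1)/(3*1.2510928) = 3.6528
Cpk = min(Cpu, Cpl) = 2.5551

2.5551
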